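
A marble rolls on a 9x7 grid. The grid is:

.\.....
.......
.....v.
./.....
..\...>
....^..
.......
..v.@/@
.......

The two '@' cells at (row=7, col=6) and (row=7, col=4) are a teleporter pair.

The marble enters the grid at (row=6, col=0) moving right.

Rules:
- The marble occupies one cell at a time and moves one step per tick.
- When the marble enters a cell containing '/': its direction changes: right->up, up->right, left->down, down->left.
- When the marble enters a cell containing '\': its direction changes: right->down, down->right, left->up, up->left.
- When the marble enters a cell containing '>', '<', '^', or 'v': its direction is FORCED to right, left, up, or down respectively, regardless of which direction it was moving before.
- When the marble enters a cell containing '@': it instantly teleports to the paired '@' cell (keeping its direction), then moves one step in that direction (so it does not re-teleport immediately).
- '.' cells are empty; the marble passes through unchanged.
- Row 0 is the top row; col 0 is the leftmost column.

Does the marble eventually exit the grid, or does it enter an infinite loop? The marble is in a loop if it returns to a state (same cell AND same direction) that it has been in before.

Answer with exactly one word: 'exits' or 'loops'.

Answer: exits

Derivation:
Step 1: enter (6,0), '.' pass, move right to (6,1)
Step 2: enter (6,1), '.' pass, move right to (6,2)
Step 3: enter (6,2), '.' pass, move right to (6,3)
Step 4: enter (6,3), '.' pass, move right to (6,4)
Step 5: enter (6,4), '.' pass, move right to (6,5)
Step 6: enter (6,5), '.' pass, move right to (6,6)
Step 7: enter (6,6), '.' pass, move right to (6,7)
Step 8: at (6,7) — EXIT via right edge, pos 6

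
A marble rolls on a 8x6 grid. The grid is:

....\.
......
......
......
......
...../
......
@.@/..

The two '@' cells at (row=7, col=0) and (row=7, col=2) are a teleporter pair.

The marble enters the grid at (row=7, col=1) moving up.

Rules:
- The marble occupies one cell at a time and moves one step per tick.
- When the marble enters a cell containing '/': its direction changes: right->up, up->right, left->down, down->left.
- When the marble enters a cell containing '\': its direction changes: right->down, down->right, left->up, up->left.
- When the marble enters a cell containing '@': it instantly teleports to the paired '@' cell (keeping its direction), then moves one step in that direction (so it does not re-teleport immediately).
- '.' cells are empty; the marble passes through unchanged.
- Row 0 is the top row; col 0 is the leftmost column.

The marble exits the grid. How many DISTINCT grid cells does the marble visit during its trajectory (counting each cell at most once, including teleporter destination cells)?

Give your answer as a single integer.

Step 1: enter (7,1), '.' pass, move up to (6,1)
Step 2: enter (6,1), '.' pass, move up to (5,1)
Step 3: enter (5,1), '.' pass, move up to (4,1)
Step 4: enter (4,1), '.' pass, move up to (3,1)
Step 5: enter (3,1), '.' pass, move up to (2,1)
Step 6: enter (2,1), '.' pass, move up to (1,1)
Step 7: enter (1,1), '.' pass, move up to (0,1)
Step 8: enter (0,1), '.' pass, move up to (-1,1)
Step 9: at (-1,1) — EXIT via top edge, pos 1
Distinct cells visited: 8 (path length 8)

Answer: 8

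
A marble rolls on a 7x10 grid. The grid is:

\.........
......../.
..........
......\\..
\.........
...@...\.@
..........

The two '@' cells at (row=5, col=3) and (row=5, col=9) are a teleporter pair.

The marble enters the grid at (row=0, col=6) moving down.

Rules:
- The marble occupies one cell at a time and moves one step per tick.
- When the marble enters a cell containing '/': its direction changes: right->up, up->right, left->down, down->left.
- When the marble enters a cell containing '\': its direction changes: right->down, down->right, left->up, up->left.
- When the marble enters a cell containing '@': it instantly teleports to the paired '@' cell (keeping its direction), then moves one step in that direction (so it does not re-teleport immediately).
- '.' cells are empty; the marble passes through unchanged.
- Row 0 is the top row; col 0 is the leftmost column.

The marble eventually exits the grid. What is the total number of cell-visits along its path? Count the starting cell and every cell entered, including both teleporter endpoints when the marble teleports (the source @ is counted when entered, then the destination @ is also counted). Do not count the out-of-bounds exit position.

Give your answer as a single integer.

Step 1: enter (0,6), '.' pass, move down to (1,6)
Step 2: enter (1,6), '.' pass, move down to (2,6)
Step 3: enter (2,6), '.' pass, move down to (3,6)
Step 4: enter (3,6), '\' deflects down->right, move right to (3,7)
Step 5: enter (3,7), '\' deflects right->down, move down to (4,7)
Step 6: enter (4,7), '.' pass, move down to (5,7)
Step 7: enter (5,7), '\' deflects down->right, move right to (5,8)
Step 8: enter (5,8), '.' pass, move right to (5,9)
Step 9: enter (5,9), '@' teleport (5,9)->(5,3), also enter (5,3), move right to (5,4)
Step 10: enter (5,4), '.' pass, move right to (5,5)
Step 11: enter (5,5), '.' pass, move right to (5,6)
Step 12: enter (5,6), '.' pass, move right to (5,7)
Step 13: enter (5,7), '\' deflects right->down, move down to (6,7)
Step 14: enter (6,7), '.' pass, move down to (7,7)
Step 15: at (7,7) — EXIT via bottom edge, pos 7
Path length (cell visits): 15

Answer: 15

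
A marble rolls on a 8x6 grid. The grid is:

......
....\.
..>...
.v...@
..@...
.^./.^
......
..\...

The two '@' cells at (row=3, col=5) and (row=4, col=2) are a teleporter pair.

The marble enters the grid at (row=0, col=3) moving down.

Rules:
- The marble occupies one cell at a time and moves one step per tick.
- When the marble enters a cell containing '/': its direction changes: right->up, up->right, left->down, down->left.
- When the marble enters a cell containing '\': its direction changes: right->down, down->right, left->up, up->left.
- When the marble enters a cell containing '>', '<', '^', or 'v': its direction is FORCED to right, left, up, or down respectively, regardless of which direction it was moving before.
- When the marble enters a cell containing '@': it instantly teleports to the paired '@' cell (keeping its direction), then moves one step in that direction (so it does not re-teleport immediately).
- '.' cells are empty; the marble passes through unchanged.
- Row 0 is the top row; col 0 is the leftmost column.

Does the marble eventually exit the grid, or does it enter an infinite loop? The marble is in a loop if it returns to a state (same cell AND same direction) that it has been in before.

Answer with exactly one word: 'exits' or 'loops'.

Step 1: enter (0,3), '.' pass, move down to (1,3)
Step 2: enter (1,3), '.' pass, move down to (2,3)
Step 3: enter (2,3), '.' pass, move down to (3,3)
Step 4: enter (3,3), '.' pass, move down to (4,3)
Step 5: enter (4,3), '.' pass, move down to (5,3)
Step 6: enter (5,3), '/' deflects down->left, move left to (5,2)
Step 7: enter (5,2), '.' pass, move left to (5,1)
Step 8: enter (5,1), '^' forces left->up, move up to (4,1)
Step 9: enter (4,1), '.' pass, move up to (3,1)
Step 10: enter (3,1), 'v' forces up->down, move down to (4,1)
Step 11: enter (4,1), '.' pass, move down to (5,1)
Step 12: enter (5,1), '^' forces down->up, move up to (4,1)
Step 13: at (4,1) dir=up — LOOP DETECTED (seen before)

Answer: loops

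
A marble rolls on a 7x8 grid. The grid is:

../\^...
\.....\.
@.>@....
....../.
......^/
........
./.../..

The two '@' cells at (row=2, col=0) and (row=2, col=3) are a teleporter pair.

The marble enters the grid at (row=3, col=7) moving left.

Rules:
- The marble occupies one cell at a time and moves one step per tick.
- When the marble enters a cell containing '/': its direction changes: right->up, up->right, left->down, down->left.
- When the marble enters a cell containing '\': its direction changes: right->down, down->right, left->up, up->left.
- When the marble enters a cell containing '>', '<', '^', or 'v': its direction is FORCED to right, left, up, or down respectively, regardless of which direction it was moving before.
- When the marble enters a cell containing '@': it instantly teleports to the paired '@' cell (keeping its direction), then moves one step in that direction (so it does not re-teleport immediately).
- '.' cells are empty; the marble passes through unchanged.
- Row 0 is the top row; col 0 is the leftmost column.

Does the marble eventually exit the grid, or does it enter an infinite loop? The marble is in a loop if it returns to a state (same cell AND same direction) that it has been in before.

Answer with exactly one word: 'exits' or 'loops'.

Step 1: enter (3,7), '.' pass, move left to (3,6)
Step 2: enter (3,6), '/' deflects left->down, move down to (4,6)
Step 3: enter (4,6), '^' forces down->up, move up to (3,6)
Step 4: enter (3,6), '/' deflects up->right, move right to (3,7)
Step 5: enter (3,7), '.' pass, move right to (3,8)
Step 6: at (3,8) — EXIT via right edge, pos 3

Answer: exits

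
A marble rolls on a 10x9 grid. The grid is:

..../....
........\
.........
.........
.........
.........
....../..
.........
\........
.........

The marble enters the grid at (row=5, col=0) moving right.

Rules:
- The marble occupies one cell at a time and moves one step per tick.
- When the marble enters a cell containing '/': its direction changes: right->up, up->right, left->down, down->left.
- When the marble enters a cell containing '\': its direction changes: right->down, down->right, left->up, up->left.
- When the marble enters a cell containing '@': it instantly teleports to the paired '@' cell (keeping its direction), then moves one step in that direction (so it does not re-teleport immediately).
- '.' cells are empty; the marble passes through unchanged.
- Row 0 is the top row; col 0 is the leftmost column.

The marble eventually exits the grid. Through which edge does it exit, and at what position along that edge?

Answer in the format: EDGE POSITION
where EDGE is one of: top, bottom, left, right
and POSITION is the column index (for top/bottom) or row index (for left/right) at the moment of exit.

Answer: right 5

Derivation:
Step 1: enter (5,0), '.' pass, move right to (5,1)
Step 2: enter (5,1), '.' pass, move right to (5,2)
Step 3: enter (5,2), '.' pass, move right to (5,3)
Step 4: enter (5,3), '.' pass, move right to (5,4)
Step 5: enter (5,4), '.' pass, move right to (5,5)
Step 6: enter (5,5), '.' pass, move right to (5,6)
Step 7: enter (5,6), '.' pass, move right to (5,7)
Step 8: enter (5,7), '.' pass, move right to (5,8)
Step 9: enter (5,8), '.' pass, move right to (5,9)
Step 10: at (5,9) — EXIT via right edge, pos 5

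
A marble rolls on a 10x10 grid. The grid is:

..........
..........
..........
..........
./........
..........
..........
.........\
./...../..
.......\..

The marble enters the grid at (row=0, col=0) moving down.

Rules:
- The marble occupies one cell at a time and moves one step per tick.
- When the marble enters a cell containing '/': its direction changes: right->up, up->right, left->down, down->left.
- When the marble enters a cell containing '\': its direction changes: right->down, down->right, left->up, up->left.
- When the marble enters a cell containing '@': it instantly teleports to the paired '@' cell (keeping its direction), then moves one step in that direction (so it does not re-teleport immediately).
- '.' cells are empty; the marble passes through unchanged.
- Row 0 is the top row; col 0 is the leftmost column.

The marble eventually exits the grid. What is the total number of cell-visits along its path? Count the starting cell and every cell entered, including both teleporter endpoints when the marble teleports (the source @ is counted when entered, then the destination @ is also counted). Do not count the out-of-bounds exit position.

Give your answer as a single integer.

Step 1: enter (0,0), '.' pass, move down to (1,0)
Step 2: enter (1,0), '.' pass, move down to (2,0)
Step 3: enter (2,0), '.' pass, move down to (3,0)
Step 4: enter (3,0), '.' pass, move down to (4,0)
Step 5: enter (4,0), '.' pass, move down to (5,0)
Step 6: enter (5,0), '.' pass, move down to (6,0)
Step 7: enter (6,0), '.' pass, move down to (7,0)
Step 8: enter (7,0), '.' pass, move down to (8,0)
Step 9: enter (8,0), '.' pass, move down to (9,0)
Step 10: enter (9,0), '.' pass, move down to (10,0)
Step 11: at (10,0) — EXIT via bottom edge, pos 0
Path length (cell visits): 10

Answer: 10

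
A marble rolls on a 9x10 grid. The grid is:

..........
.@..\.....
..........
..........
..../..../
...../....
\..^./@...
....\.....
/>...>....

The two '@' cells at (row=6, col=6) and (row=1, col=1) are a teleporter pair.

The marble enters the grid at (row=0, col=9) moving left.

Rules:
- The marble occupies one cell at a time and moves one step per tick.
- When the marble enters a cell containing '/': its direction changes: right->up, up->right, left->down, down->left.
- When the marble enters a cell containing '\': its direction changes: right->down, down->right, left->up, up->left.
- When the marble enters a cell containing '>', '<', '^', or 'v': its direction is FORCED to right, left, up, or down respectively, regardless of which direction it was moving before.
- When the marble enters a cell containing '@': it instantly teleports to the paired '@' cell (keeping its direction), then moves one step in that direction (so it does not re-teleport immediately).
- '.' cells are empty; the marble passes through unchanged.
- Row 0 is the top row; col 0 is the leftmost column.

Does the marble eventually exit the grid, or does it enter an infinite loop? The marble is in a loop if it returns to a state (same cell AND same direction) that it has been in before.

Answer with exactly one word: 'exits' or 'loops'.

Step 1: enter (0,9), '.' pass, move left to (0,8)
Step 2: enter (0,8), '.' pass, move left to (0,7)
Step 3: enter (0,7), '.' pass, move left to (0,6)
Step 4: enter (0,6), '.' pass, move left to (0,5)
Step 5: enter (0,5), '.' pass, move left to (0,4)
Step 6: enter (0,4), '.' pass, move left to (0,3)
Step 7: enter (0,3), '.' pass, move left to (0,2)
Step 8: enter (0,2), '.' pass, move left to (0,1)
Step 9: enter (0,1), '.' pass, move left to (0,0)
Step 10: enter (0,0), '.' pass, move left to (0,-1)
Step 11: at (0,-1) — EXIT via left edge, pos 0

Answer: exits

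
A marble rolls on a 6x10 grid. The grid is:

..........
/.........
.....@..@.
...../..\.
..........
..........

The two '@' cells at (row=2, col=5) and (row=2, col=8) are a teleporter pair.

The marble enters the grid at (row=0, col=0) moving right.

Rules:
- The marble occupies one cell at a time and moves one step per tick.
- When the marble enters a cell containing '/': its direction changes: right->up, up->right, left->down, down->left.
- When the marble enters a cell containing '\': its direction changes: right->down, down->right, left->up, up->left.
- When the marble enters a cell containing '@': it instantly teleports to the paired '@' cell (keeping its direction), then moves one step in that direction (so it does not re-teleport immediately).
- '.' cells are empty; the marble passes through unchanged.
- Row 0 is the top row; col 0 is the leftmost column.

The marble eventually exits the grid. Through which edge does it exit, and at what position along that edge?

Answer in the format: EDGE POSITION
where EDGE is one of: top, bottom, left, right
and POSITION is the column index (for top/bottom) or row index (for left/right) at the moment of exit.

Answer: right 0

Derivation:
Step 1: enter (0,0), '.' pass, move right to (0,1)
Step 2: enter (0,1), '.' pass, move right to (0,2)
Step 3: enter (0,2), '.' pass, move right to (0,3)
Step 4: enter (0,3), '.' pass, move right to (0,4)
Step 5: enter (0,4), '.' pass, move right to (0,5)
Step 6: enter (0,5), '.' pass, move right to (0,6)
Step 7: enter (0,6), '.' pass, move right to (0,7)
Step 8: enter (0,7), '.' pass, move right to (0,8)
Step 9: enter (0,8), '.' pass, move right to (0,9)
Step 10: enter (0,9), '.' pass, move right to (0,10)
Step 11: at (0,10) — EXIT via right edge, pos 0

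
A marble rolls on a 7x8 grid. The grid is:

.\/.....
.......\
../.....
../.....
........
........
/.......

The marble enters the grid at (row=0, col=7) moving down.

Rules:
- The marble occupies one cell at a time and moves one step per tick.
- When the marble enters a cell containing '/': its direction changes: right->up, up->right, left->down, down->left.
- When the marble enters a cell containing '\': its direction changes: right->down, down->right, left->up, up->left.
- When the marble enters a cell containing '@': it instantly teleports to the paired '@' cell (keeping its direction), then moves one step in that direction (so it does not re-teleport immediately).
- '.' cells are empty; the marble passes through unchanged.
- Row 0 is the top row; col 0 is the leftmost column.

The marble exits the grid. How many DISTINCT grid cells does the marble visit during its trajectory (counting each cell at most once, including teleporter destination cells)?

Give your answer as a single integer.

Step 1: enter (0,7), '.' pass, move down to (1,7)
Step 2: enter (1,7), '\' deflects down->right, move right to (1,8)
Step 3: at (1,8) — EXIT via right edge, pos 1
Distinct cells visited: 2 (path length 2)

Answer: 2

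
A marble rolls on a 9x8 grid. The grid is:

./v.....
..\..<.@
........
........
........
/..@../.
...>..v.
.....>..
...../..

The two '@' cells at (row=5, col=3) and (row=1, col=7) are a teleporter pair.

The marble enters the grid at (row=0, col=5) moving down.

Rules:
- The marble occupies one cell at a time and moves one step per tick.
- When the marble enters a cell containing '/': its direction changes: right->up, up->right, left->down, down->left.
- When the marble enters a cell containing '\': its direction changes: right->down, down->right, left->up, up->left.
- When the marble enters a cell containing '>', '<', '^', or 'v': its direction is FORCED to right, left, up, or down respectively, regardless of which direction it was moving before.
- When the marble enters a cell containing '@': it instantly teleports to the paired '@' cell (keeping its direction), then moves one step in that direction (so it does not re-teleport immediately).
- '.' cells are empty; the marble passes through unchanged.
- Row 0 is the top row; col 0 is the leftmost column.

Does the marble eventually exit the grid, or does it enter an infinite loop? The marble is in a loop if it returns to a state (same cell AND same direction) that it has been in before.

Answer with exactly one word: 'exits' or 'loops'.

Answer: loops

Derivation:
Step 1: enter (0,5), '.' pass, move down to (1,5)
Step 2: enter (1,5), '<' forces down->left, move left to (1,4)
Step 3: enter (1,4), '.' pass, move left to (1,3)
Step 4: enter (1,3), '.' pass, move left to (1,2)
Step 5: enter (1,2), '\' deflects left->up, move up to (0,2)
Step 6: enter (0,2), 'v' forces up->down, move down to (1,2)
Step 7: enter (1,2), '\' deflects down->right, move right to (1,3)
Step 8: enter (1,3), '.' pass, move right to (1,4)
Step 9: enter (1,4), '.' pass, move right to (1,5)
Step 10: enter (1,5), '<' forces right->left, move left to (1,4)
Step 11: at (1,4) dir=left — LOOP DETECTED (seen before)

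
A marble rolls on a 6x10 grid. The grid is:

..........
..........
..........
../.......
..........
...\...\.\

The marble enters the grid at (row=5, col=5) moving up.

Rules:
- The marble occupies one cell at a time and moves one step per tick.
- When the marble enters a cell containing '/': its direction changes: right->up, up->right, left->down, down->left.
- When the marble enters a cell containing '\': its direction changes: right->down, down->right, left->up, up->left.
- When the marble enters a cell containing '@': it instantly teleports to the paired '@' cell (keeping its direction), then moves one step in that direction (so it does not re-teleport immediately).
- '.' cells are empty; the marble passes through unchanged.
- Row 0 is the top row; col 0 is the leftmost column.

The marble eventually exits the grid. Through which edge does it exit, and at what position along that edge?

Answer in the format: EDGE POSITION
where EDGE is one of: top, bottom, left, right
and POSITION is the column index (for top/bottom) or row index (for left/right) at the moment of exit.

Step 1: enter (5,5), '.' pass, move up to (4,5)
Step 2: enter (4,5), '.' pass, move up to (3,5)
Step 3: enter (3,5), '.' pass, move up to (2,5)
Step 4: enter (2,5), '.' pass, move up to (1,5)
Step 5: enter (1,5), '.' pass, move up to (0,5)
Step 6: enter (0,5), '.' pass, move up to (-1,5)
Step 7: at (-1,5) — EXIT via top edge, pos 5

Answer: top 5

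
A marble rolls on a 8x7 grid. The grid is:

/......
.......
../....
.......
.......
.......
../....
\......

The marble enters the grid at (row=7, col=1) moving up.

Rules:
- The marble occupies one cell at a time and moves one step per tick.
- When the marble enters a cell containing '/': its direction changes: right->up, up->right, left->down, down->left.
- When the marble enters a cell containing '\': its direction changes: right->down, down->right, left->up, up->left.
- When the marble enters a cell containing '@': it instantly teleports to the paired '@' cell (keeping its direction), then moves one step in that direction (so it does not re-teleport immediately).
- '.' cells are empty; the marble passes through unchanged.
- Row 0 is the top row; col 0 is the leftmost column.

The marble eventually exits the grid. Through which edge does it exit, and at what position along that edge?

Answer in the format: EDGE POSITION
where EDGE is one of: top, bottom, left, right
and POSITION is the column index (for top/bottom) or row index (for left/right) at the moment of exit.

Step 1: enter (7,1), '.' pass, move up to (6,1)
Step 2: enter (6,1), '.' pass, move up to (5,1)
Step 3: enter (5,1), '.' pass, move up to (4,1)
Step 4: enter (4,1), '.' pass, move up to (3,1)
Step 5: enter (3,1), '.' pass, move up to (2,1)
Step 6: enter (2,1), '.' pass, move up to (1,1)
Step 7: enter (1,1), '.' pass, move up to (0,1)
Step 8: enter (0,1), '.' pass, move up to (-1,1)
Step 9: at (-1,1) — EXIT via top edge, pos 1

Answer: top 1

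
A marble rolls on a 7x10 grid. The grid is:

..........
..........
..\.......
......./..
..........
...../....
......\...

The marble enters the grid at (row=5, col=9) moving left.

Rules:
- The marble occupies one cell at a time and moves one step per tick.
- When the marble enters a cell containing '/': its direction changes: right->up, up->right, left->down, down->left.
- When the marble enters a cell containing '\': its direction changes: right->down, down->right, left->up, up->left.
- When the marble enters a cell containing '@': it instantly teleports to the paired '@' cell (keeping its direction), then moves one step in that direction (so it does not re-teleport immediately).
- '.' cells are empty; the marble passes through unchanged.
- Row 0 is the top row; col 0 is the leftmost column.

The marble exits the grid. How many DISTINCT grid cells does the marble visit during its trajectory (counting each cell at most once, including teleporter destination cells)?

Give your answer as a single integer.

Step 1: enter (5,9), '.' pass, move left to (5,8)
Step 2: enter (5,8), '.' pass, move left to (5,7)
Step 3: enter (5,7), '.' pass, move left to (5,6)
Step 4: enter (5,6), '.' pass, move left to (5,5)
Step 5: enter (5,5), '/' deflects left->down, move down to (6,5)
Step 6: enter (6,5), '.' pass, move down to (7,5)
Step 7: at (7,5) — EXIT via bottom edge, pos 5
Distinct cells visited: 6 (path length 6)

Answer: 6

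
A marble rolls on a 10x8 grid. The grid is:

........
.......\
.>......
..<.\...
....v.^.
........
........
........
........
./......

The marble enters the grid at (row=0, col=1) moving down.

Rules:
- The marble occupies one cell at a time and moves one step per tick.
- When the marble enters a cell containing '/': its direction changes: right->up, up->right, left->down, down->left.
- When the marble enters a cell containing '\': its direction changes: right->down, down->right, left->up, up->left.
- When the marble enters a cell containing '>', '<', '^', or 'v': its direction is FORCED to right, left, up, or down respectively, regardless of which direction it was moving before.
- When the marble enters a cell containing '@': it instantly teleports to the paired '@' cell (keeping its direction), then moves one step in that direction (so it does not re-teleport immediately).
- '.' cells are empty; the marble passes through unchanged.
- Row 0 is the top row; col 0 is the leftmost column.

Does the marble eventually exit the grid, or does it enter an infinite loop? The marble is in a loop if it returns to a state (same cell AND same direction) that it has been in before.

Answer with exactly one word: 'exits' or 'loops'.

Step 1: enter (0,1), '.' pass, move down to (1,1)
Step 2: enter (1,1), '.' pass, move down to (2,1)
Step 3: enter (2,1), '>' forces down->right, move right to (2,2)
Step 4: enter (2,2), '.' pass, move right to (2,3)
Step 5: enter (2,3), '.' pass, move right to (2,4)
Step 6: enter (2,4), '.' pass, move right to (2,5)
Step 7: enter (2,5), '.' pass, move right to (2,6)
Step 8: enter (2,6), '.' pass, move right to (2,7)
Step 9: enter (2,7), '.' pass, move right to (2,8)
Step 10: at (2,8) — EXIT via right edge, pos 2

Answer: exits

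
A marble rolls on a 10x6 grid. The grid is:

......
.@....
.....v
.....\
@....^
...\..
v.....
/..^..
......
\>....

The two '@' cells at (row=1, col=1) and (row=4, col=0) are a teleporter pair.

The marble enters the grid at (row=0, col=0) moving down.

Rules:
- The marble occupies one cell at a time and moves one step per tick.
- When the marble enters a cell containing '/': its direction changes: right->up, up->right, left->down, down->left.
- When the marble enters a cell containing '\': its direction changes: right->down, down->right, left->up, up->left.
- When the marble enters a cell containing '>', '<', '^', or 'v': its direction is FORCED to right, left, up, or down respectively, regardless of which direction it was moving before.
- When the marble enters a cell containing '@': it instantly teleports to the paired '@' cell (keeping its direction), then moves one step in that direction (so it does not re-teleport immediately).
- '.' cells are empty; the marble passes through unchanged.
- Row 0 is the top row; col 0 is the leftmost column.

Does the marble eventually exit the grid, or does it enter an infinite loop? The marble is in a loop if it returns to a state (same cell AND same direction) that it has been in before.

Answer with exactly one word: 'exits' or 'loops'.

Step 1: enter (0,0), '.' pass, move down to (1,0)
Step 2: enter (1,0), '.' pass, move down to (2,0)
Step 3: enter (2,0), '.' pass, move down to (3,0)
Step 4: enter (3,0), '.' pass, move down to (4,0)
Step 5: enter (4,0), '@' teleport (4,0)->(1,1), also enter (1,1), move down to (2,1)
Step 6: enter (2,1), '.' pass, move down to (3,1)
Step 7: enter (3,1), '.' pass, move down to (4,1)
Step 8: enter (4,1), '.' pass, move down to (5,1)
Step 9: enter (5,1), '.' pass, move down to (6,1)
Step 10: enter (6,1), '.' pass, move down to (7,1)
Step 11: enter (7,1), '.' pass, move down to (8,1)
Step 12: enter (8,1), '.' pass, move down to (9,1)
Step 13: enter (9,1), '>' forces down->right, move right to (9,2)
Step 14: enter (9,2), '.' pass, move right to (9,3)
Step 15: enter (9,3), '.' pass, move right to (9,4)
Step 16: enter (9,4), '.' pass, move right to (9,5)
Step 17: enter (9,5), '.' pass, move right to (9,6)
Step 18: at (9,6) — EXIT via right edge, pos 9

Answer: exits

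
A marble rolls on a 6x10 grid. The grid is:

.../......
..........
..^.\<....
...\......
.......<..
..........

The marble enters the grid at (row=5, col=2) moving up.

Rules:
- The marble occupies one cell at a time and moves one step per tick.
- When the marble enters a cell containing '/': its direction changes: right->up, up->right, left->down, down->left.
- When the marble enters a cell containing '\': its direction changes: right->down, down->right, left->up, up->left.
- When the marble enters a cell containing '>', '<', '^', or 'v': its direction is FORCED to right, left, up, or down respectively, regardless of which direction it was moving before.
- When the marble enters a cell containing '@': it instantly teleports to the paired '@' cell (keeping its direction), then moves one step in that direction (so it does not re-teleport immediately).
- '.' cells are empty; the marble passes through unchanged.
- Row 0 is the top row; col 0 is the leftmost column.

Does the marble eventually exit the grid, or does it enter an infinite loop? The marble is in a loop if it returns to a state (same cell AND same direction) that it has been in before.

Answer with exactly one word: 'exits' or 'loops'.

Answer: exits

Derivation:
Step 1: enter (5,2), '.' pass, move up to (4,2)
Step 2: enter (4,2), '.' pass, move up to (3,2)
Step 3: enter (3,2), '.' pass, move up to (2,2)
Step 4: enter (2,2), '^' forces up->up, move up to (1,2)
Step 5: enter (1,2), '.' pass, move up to (0,2)
Step 6: enter (0,2), '.' pass, move up to (-1,2)
Step 7: at (-1,2) — EXIT via top edge, pos 2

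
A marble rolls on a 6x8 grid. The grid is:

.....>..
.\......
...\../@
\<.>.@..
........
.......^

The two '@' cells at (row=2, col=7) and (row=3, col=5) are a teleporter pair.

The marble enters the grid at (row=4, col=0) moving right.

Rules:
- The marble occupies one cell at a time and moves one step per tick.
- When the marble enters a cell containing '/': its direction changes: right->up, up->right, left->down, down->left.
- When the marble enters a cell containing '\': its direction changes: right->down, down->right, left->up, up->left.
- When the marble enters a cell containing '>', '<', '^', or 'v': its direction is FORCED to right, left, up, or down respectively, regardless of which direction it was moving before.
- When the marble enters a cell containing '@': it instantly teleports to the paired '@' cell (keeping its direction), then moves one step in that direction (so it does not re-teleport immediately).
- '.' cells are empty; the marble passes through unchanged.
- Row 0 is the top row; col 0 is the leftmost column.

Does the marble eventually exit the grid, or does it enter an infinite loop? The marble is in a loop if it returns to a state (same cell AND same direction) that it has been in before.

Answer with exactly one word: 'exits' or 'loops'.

Step 1: enter (4,0), '.' pass, move right to (4,1)
Step 2: enter (4,1), '.' pass, move right to (4,2)
Step 3: enter (4,2), '.' pass, move right to (4,3)
Step 4: enter (4,3), '.' pass, move right to (4,4)
Step 5: enter (4,4), '.' pass, move right to (4,5)
Step 6: enter (4,5), '.' pass, move right to (4,6)
Step 7: enter (4,6), '.' pass, move right to (4,7)
Step 8: enter (4,7), '.' pass, move right to (4,8)
Step 9: at (4,8) — EXIT via right edge, pos 4

Answer: exits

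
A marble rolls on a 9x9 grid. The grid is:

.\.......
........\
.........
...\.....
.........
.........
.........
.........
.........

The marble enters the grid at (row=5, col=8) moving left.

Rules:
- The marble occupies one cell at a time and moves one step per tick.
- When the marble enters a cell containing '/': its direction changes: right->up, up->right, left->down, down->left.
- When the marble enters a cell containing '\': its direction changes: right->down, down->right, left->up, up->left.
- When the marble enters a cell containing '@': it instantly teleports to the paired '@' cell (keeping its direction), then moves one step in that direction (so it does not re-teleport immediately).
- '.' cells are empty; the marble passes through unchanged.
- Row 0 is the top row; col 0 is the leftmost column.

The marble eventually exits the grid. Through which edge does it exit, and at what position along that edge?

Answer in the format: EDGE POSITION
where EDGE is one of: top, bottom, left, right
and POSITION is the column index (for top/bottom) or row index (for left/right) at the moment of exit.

Step 1: enter (5,8), '.' pass, move left to (5,7)
Step 2: enter (5,7), '.' pass, move left to (5,6)
Step 3: enter (5,6), '.' pass, move left to (5,5)
Step 4: enter (5,5), '.' pass, move left to (5,4)
Step 5: enter (5,4), '.' pass, move left to (5,3)
Step 6: enter (5,3), '.' pass, move left to (5,2)
Step 7: enter (5,2), '.' pass, move left to (5,1)
Step 8: enter (5,1), '.' pass, move left to (5,0)
Step 9: enter (5,0), '.' pass, move left to (5,-1)
Step 10: at (5,-1) — EXIT via left edge, pos 5

Answer: left 5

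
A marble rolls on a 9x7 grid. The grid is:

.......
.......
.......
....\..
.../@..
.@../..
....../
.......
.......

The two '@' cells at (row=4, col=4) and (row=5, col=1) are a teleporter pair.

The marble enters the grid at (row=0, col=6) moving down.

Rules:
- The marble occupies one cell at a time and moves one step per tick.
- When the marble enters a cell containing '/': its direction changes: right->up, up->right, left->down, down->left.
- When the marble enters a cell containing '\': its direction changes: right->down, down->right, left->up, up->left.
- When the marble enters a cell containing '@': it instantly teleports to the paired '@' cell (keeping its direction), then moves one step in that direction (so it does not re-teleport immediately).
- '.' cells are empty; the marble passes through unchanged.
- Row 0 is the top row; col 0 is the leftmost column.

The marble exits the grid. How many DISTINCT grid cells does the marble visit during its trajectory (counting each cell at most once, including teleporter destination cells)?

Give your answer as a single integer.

Step 1: enter (0,6), '.' pass, move down to (1,6)
Step 2: enter (1,6), '.' pass, move down to (2,6)
Step 3: enter (2,6), '.' pass, move down to (3,6)
Step 4: enter (3,6), '.' pass, move down to (4,6)
Step 5: enter (4,6), '.' pass, move down to (5,6)
Step 6: enter (5,6), '.' pass, move down to (6,6)
Step 7: enter (6,6), '/' deflects down->left, move left to (6,5)
Step 8: enter (6,5), '.' pass, move left to (6,4)
Step 9: enter (6,4), '.' pass, move left to (6,3)
Step 10: enter (6,3), '.' pass, move left to (6,2)
Step 11: enter (6,2), '.' pass, move left to (6,1)
Step 12: enter (6,1), '.' pass, move left to (6,0)
Step 13: enter (6,0), '.' pass, move left to (6,-1)
Step 14: at (6,-1) — EXIT via left edge, pos 6
Distinct cells visited: 13 (path length 13)

Answer: 13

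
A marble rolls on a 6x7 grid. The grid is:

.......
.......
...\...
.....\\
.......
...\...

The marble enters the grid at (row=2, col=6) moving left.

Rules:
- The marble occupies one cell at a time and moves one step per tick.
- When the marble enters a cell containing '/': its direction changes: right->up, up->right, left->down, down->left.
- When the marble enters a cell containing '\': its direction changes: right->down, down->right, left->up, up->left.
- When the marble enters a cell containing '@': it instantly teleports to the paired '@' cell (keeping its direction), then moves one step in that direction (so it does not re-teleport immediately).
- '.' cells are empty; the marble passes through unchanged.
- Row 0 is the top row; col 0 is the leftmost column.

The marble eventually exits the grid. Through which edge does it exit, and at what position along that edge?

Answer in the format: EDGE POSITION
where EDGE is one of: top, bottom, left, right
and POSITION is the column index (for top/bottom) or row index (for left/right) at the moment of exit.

Step 1: enter (2,6), '.' pass, move left to (2,5)
Step 2: enter (2,5), '.' pass, move left to (2,4)
Step 3: enter (2,4), '.' pass, move left to (2,3)
Step 4: enter (2,3), '\' deflects left->up, move up to (1,3)
Step 5: enter (1,3), '.' pass, move up to (0,3)
Step 6: enter (0,3), '.' pass, move up to (-1,3)
Step 7: at (-1,3) — EXIT via top edge, pos 3

Answer: top 3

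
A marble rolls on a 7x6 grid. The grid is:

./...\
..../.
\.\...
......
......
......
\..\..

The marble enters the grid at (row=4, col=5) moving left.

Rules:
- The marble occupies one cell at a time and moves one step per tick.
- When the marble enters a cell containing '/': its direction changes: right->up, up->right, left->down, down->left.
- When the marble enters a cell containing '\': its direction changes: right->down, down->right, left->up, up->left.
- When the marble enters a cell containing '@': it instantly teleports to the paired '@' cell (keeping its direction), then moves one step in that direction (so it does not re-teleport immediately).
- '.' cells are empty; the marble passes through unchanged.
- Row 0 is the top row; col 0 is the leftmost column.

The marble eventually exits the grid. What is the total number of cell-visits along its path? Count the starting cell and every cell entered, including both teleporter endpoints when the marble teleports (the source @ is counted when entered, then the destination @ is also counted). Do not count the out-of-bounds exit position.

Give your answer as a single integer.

Answer: 6

Derivation:
Step 1: enter (4,5), '.' pass, move left to (4,4)
Step 2: enter (4,4), '.' pass, move left to (4,3)
Step 3: enter (4,3), '.' pass, move left to (4,2)
Step 4: enter (4,2), '.' pass, move left to (4,1)
Step 5: enter (4,1), '.' pass, move left to (4,0)
Step 6: enter (4,0), '.' pass, move left to (4,-1)
Step 7: at (4,-1) — EXIT via left edge, pos 4
Path length (cell visits): 6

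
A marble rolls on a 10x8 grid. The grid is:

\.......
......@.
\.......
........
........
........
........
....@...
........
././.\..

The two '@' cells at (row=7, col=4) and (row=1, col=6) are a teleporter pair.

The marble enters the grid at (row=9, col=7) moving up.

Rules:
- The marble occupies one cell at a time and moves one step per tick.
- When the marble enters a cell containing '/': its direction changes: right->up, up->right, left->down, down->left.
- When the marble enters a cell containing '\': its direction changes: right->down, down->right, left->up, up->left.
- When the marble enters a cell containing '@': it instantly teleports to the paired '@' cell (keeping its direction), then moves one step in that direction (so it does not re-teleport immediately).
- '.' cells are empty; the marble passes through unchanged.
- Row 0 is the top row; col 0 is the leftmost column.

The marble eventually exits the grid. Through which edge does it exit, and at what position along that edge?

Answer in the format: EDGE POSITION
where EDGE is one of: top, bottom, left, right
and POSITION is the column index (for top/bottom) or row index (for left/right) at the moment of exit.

Step 1: enter (9,7), '.' pass, move up to (8,7)
Step 2: enter (8,7), '.' pass, move up to (7,7)
Step 3: enter (7,7), '.' pass, move up to (6,7)
Step 4: enter (6,7), '.' pass, move up to (5,7)
Step 5: enter (5,7), '.' pass, move up to (4,7)
Step 6: enter (4,7), '.' pass, move up to (3,7)
Step 7: enter (3,7), '.' pass, move up to (2,7)
Step 8: enter (2,7), '.' pass, move up to (1,7)
Step 9: enter (1,7), '.' pass, move up to (0,7)
Step 10: enter (0,7), '.' pass, move up to (-1,7)
Step 11: at (-1,7) — EXIT via top edge, pos 7

Answer: top 7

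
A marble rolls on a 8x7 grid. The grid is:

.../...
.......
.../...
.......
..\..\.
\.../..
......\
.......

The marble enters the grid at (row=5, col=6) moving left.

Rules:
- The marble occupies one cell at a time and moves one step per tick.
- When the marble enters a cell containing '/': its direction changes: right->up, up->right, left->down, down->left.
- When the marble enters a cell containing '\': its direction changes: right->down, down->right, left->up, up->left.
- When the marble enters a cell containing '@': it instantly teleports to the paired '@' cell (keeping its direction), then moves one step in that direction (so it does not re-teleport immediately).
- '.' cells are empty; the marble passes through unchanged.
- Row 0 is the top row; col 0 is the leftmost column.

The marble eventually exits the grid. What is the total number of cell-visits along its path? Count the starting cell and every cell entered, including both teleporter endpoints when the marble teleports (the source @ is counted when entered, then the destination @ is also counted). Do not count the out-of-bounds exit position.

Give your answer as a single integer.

Step 1: enter (5,6), '.' pass, move left to (5,5)
Step 2: enter (5,5), '.' pass, move left to (5,4)
Step 3: enter (5,4), '/' deflects left->down, move down to (6,4)
Step 4: enter (6,4), '.' pass, move down to (7,4)
Step 5: enter (7,4), '.' pass, move down to (8,4)
Step 6: at (8,4) — EXIT via bottom edge, pos 4
Path length (cell visits): 5

Answer: 5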